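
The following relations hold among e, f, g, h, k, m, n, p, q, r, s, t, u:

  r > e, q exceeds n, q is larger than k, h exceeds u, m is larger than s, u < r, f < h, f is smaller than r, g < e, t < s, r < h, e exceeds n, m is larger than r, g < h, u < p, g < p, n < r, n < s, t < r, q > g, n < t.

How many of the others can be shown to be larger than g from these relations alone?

Directly above g: e, p, h, q.
One step further: r (5 so far).
One step further: m (6 so far).
Nothing else is reachable above g; 6 in all.

6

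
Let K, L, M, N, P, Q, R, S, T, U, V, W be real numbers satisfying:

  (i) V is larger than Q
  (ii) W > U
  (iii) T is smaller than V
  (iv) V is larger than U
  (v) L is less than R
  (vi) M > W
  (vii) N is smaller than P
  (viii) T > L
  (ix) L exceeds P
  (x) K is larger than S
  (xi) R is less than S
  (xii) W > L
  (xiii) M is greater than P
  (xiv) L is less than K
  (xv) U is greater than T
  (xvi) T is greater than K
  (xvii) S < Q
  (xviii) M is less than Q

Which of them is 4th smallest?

R

The consecutive relations fix a unique order: N < P < L < R < S < K < T < U < W < M < Q < V.
The 4th smallest is R.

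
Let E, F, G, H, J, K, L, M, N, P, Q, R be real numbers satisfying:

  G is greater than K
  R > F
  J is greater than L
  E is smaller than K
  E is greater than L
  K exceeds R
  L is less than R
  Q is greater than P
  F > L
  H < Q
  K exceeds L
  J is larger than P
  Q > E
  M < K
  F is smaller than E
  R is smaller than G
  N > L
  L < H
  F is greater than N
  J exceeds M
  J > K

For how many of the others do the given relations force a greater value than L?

9

The elements the relations force above L are N, F, H, E, R, K, J, G, Q — no chain reaches any other.
That is 9.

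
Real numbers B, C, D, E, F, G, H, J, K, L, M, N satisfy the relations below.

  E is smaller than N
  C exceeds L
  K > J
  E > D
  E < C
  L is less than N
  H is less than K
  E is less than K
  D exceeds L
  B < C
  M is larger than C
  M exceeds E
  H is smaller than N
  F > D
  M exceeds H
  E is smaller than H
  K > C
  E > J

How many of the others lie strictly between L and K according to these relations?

The relations place L below K. An element lies strictly between them when it is forced above L and also forced below K.
Above L: {D, E, H, C, F, M, N}. Below K: {J, B, D, E, H, C}.
Intersection: {D, E, H, C} — 4.

4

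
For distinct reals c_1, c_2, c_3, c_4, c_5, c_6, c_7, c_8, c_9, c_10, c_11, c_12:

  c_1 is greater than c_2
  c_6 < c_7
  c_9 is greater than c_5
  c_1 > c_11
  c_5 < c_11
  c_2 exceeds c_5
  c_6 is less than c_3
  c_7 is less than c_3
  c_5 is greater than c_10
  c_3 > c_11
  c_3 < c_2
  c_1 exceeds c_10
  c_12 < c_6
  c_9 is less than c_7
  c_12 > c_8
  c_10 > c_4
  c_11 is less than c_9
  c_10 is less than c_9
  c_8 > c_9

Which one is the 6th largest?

Piecing the relations together gives one ordering: c_4 < c_10 < c_5 < c_11 < c_9 < c_8 < c_12 < c_6 < c_7 < c_3 < c_2 < c_1.
Counting 6 from the largest end gives c_12.

c_12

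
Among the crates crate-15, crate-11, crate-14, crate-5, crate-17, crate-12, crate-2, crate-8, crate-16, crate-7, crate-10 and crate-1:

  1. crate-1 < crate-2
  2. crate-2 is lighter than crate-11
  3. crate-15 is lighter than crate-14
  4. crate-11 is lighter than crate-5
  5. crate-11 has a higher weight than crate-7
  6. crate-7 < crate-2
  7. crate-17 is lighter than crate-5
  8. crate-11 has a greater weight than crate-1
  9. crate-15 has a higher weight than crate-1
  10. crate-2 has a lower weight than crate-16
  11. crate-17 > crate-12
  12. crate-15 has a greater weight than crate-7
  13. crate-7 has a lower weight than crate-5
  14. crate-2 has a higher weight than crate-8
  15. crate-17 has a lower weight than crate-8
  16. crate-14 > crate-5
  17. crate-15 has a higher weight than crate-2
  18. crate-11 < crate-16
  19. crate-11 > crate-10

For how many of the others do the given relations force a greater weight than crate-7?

The elements the relations force above crate-7 are crate-2, crate-15, crate-11, crate-16, crate-5, crate-14 — no chain reaches any other.
That is 6.

6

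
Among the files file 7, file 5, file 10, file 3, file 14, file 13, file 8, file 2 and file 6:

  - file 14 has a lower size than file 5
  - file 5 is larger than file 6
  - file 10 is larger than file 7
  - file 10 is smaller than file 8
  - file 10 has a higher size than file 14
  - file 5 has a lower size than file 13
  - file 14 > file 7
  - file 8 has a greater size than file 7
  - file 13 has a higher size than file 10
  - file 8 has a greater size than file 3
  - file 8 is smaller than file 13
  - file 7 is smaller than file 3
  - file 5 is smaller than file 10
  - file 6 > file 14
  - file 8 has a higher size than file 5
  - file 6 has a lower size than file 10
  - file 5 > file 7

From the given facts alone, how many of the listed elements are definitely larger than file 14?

The elements the relations force above file 14 are file 6, file 5, file 10, file 8, file 13 — no chain reaches any other.
That is 5.

5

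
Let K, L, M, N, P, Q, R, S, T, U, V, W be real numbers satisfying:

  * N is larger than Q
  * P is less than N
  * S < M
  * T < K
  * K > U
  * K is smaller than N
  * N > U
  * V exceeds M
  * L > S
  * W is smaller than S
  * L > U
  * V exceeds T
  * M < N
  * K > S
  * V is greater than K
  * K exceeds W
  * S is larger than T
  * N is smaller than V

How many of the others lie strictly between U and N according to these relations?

The relations place U below N. An element lies strictly between them when it is forced above U and also forced below N.
Above U: {K, V, L}. Below N: {Q, P, T, W, S, K, M}.
Intersection: {K} — 1.

1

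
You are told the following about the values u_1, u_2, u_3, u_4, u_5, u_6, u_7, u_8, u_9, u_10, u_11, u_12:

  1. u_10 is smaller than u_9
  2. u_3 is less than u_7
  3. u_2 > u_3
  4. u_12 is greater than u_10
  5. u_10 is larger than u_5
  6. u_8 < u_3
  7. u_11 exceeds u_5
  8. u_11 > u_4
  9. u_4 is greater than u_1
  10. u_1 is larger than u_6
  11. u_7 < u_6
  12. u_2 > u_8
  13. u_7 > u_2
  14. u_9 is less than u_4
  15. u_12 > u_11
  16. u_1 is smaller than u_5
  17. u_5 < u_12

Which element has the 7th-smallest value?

u_5

The consecutive relations fix a unique order: u_8 < u_3 < u_2 < u_7 < u_6 < u_1 < u_5 < u_10 < u_9 < u_4 < u_11 < u_12.
Counting 7 from the smallest end gives u_5.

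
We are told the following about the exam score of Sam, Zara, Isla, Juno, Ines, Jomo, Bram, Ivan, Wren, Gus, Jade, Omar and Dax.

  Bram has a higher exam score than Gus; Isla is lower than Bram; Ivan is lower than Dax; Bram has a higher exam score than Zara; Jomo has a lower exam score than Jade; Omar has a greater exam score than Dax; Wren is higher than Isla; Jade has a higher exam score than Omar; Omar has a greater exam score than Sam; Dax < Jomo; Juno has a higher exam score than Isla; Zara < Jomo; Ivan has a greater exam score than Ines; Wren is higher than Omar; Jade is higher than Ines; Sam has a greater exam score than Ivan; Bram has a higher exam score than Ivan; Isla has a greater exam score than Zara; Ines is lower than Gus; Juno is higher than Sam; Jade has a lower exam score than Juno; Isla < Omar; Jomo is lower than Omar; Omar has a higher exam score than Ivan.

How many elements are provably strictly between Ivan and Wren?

4

Chaining upward from Ivan reaches: Sam, Dax, Jomo, Omar, Bram, Jade, Juno.
Chaining downward from Wren reaches: Ines, Zara, Isla, Sam, Dax, Jomo, Omar.
Strictly between Ivan and Wren are those in both lists: Sam, Dax, Jomo, Omar — 4 elements.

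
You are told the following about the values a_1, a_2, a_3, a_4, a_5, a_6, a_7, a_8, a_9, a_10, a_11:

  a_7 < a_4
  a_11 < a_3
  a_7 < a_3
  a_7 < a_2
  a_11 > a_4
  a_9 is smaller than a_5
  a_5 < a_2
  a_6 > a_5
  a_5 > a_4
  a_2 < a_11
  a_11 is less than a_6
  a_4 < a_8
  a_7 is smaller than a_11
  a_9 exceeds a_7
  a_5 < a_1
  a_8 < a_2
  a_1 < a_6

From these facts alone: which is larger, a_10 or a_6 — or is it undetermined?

undetermined

Following every chain through a_10: nothing is chained to a_10.
a_6 is not reached, and no chain runs the other way from a_6 to a_10.
So the given relations leave the order of a_10 and a_6 undetermined.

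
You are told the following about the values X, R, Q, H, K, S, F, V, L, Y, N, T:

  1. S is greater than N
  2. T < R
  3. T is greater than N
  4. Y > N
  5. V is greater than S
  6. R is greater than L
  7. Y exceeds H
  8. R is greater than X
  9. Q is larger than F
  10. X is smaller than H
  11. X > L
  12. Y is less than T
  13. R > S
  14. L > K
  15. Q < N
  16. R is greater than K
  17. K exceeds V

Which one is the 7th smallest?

L

Piecing the relations together gives one ordering: F < Q < N < S < V < K < L < X < H < Y < T < R.
Counting 7 from the smallest end gives L.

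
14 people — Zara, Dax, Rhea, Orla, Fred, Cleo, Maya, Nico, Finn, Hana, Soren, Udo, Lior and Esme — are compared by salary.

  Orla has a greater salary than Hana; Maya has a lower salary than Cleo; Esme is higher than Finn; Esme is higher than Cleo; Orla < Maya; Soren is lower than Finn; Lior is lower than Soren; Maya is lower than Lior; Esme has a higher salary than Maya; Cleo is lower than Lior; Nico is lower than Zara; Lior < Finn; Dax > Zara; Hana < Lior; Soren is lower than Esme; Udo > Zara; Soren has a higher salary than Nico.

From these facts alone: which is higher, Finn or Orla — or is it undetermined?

Finn

Orla < Maya < Cleo < Lior < Soren < Finn, by transitivity through Maya, Cleo, Lior, Soren.
So Finn is higher.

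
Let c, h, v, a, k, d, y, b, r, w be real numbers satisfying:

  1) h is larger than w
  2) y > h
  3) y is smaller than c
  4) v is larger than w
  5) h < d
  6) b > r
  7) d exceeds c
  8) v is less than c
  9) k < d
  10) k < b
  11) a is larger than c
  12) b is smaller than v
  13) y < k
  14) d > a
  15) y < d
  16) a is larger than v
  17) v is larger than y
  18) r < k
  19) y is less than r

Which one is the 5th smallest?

k

Piecing the relations together gives one ordering: w < h < y < r < k < b < v < c < a < d.
Counting 5 from the smallest end gives k.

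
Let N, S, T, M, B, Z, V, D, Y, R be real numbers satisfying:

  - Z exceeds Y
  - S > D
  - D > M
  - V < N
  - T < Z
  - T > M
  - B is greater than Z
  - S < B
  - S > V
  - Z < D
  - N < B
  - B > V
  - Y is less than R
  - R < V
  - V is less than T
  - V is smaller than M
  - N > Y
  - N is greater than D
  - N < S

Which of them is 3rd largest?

Piecing the relations together gives one ordering: Y < R < V < M < T < Z < D < N < S < B.
Counting 3 from the largest end gives N.

N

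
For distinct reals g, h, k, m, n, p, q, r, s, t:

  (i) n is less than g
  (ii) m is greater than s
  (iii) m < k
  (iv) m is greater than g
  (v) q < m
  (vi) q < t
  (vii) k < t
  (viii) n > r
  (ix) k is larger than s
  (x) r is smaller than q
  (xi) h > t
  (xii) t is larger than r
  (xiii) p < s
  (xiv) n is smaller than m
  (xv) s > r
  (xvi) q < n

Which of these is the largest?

h

r is not greatest since r < q; q is not greatest since q < t; p is not greatest since p < s; n is not greatest since n < g; s is not greatest since s < m; g is not greatest since g < m; m is not greatest since m < k; k is not greatest since k < t; t is not greatest since t < h.
Only h has nothing above it, so h is the largest.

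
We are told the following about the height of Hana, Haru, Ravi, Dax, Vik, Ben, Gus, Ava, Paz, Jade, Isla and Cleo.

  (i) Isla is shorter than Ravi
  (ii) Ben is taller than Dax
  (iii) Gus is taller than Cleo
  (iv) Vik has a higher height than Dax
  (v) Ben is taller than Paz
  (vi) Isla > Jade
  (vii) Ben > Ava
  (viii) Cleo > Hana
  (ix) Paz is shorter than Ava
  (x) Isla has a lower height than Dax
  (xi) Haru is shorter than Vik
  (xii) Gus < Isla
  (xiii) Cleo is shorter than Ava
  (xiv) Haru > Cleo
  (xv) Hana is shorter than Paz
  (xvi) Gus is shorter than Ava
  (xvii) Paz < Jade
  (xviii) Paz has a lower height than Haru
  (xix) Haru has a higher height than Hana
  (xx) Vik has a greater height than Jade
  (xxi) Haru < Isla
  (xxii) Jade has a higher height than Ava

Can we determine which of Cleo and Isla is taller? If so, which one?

Link the given pairs in sequence: Cleo < Gus; Gus < Ava; Ava < Jade; Jade < Isla.
Chaining these gives Cleo < Gus < Ava < Jade < Isla.
So Isla is taller.

Isla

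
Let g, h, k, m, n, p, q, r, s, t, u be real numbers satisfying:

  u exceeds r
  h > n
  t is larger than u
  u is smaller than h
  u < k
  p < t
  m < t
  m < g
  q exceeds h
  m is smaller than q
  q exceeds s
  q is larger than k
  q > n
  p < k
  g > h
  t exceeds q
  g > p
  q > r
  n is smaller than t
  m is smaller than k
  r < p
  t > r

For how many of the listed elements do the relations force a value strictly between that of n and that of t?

2

The relations place n below t. An element lies strictly between them when it is forced above n and also forced below t.
Above n: {h, g, q}. Below t: {r, m, p, s, u, h, k, q}.
Intersection: {h, q} — 2.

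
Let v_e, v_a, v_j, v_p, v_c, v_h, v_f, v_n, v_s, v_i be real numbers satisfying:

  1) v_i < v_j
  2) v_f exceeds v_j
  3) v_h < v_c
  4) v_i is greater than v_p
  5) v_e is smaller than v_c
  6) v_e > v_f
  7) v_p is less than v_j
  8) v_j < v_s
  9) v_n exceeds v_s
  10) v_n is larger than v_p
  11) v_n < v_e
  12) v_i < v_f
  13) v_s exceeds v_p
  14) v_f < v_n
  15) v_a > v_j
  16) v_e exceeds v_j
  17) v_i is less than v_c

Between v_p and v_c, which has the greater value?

v_p < v_i and v_i < v_j give v_p < v_j.
Then v_j < v_f extends the chain to v_f.
With v_f < v_n: v_p < v_i < v_j < v_f < v_n.
Then v_n < v_e extends the chain to v_e.
Then v_e < v_c extends the chain to v_c.
So v_p < v_c; v_c is the larger of the two.

v_c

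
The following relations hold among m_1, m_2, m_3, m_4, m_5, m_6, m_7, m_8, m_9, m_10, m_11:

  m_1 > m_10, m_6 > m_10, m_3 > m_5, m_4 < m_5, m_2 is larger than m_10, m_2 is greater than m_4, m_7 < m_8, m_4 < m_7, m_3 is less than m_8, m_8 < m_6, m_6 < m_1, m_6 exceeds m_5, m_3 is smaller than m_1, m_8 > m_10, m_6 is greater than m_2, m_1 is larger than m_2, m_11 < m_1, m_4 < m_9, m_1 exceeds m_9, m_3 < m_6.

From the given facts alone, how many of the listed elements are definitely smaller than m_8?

5

Directly below m_8: m_10, m_7, m_3.
One step further: m_4, m_5 (5 so far).
No other element is forced below m_8 by the given relations, so the count is 5.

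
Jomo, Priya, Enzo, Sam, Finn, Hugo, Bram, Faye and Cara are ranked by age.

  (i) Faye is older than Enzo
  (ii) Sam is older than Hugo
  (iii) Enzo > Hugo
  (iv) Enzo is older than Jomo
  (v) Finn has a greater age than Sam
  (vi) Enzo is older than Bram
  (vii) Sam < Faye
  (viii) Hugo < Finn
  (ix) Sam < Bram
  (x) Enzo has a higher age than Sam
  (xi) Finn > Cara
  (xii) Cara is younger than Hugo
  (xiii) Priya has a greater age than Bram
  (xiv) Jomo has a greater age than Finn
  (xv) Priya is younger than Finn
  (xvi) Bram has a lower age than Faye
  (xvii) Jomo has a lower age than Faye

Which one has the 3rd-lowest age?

Sam

Chaining the given pairs: Cara < Hugo < Sam < Bram < Priya < Finn < Jomo < Enzo < Faye.
Counting 3 from the smallest end gives Sam.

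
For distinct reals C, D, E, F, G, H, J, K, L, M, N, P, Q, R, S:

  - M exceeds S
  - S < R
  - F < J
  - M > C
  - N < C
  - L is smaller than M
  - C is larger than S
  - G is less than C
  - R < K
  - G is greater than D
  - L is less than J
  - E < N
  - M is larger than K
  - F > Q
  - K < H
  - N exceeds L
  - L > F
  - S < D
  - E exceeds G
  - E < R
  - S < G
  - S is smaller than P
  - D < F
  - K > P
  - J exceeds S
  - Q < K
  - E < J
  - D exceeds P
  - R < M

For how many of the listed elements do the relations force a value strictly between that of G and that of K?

2

Chaining upward from G reaches: E, N, C, R, H, J, M.
Chaining downward from K reaches: S, P, Q, D, E, R.
Strictly between G and K are those in both lists: E, R — 2 elements.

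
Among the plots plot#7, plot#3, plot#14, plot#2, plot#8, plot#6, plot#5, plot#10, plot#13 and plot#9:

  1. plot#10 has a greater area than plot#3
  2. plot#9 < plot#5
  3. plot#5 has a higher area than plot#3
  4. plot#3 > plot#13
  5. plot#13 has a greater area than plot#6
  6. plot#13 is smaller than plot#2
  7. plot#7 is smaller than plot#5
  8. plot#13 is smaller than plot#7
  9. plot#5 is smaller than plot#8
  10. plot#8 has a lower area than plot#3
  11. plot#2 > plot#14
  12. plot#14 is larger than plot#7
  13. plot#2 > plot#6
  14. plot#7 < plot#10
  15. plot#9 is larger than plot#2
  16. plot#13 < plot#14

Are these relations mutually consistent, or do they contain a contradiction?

inconsistent

Chaining the given relations yields plot#5 < plot#8 < plot#3, so plot#5 < plot#3. But one relation states plot#3 < plot#5. These cannot both hold.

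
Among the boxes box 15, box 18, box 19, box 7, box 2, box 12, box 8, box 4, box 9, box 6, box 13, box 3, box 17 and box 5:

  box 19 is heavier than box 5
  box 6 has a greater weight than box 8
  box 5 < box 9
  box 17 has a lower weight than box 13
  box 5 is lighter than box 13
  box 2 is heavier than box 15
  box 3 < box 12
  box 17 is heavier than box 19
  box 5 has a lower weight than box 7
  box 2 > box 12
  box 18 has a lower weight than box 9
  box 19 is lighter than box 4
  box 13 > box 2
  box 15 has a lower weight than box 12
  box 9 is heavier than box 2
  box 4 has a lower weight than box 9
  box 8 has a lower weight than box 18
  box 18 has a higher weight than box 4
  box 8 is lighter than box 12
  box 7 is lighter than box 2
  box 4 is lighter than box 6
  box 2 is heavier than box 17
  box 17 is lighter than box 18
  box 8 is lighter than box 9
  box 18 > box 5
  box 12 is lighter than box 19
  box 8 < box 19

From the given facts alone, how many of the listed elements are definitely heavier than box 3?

9

From box 3 the given relations immediately reach box 12.
From those, box 19, box 2 — 3 in total.
From those, box 4, box 17, box 9, box 13 — 7 in total.
From those, box 6, box 18 — 9 in total.
Nothing else is reachable above box 3; 9 in all.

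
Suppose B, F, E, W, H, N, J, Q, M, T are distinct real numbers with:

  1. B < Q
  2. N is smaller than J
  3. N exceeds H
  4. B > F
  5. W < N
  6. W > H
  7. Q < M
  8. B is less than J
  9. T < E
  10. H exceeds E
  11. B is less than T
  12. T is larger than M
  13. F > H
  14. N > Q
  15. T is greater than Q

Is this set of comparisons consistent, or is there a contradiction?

Chaining the given relations yields F < B < Q < M < T < E < H, so F < H. But one relation states H < F. These cannot both hold.

inconsistent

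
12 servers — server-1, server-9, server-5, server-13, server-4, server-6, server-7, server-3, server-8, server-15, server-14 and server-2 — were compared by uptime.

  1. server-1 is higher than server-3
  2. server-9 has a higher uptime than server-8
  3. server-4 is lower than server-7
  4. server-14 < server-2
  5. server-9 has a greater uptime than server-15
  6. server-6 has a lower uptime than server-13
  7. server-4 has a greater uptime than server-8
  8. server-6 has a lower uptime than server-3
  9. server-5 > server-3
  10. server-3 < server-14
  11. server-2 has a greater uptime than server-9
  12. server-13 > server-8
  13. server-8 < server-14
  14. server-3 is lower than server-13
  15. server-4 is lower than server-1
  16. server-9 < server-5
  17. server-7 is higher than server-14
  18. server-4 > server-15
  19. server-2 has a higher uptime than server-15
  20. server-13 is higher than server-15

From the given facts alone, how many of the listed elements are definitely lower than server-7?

6

Directly below server-7: server-4, server-14.
One step further: server-15, server-8, server-3 (5 so far).
One step further: server-6 (6 so far).
Nothing else is reachable below server-7; 6 in all.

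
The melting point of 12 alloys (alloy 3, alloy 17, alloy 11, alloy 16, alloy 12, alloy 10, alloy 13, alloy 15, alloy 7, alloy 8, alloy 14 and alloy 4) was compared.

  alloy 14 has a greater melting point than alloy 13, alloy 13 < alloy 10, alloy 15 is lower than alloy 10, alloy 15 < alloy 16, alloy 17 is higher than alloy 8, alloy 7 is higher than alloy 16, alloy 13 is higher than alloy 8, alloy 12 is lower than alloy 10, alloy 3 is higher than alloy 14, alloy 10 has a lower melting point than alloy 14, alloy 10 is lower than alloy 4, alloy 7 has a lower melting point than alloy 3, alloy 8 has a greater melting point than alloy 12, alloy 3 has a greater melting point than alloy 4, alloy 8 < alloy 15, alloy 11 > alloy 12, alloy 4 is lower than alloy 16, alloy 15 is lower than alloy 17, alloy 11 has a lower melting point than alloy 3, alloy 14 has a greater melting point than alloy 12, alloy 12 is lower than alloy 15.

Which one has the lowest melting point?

alloy 12

alloy 8 is not least since alloy 12 < alloy 8; alloy 13 is not least since alloy 8 < alloy 13; alloy 15 is not least since alloy 8 < alloy 15; alloy 10 is not least since alloy 15 < alloy 10; alloy 4 is not least since alloy 10 < alloy 4; alloy 14 is not least since alloy 10 < alloy 14; alloy 17 is not least since alloy 15 < alloy 17; alloy 16 is not least since alloy 15 < alloy 16; alloy 7 is not least since alloy 16 < alloy 7; alloy 11 is not least since alloy 12 < alloy 11; alloy 3 is not least since alloy 7 < alloy 3.
Only alloy 12 has nothing below it, so alloy 12 is the lowest melting point.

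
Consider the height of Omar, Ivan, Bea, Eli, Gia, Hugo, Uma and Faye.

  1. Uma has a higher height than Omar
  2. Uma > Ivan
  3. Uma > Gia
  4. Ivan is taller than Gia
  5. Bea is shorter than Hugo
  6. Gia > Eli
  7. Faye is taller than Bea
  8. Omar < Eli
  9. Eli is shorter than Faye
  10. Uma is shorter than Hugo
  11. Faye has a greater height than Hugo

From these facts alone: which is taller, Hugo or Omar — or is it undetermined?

Hugo

Following the relations from Omar: Omar < Eli < Gia < Ivan < Uma < Hugo.
So Hugo is taller.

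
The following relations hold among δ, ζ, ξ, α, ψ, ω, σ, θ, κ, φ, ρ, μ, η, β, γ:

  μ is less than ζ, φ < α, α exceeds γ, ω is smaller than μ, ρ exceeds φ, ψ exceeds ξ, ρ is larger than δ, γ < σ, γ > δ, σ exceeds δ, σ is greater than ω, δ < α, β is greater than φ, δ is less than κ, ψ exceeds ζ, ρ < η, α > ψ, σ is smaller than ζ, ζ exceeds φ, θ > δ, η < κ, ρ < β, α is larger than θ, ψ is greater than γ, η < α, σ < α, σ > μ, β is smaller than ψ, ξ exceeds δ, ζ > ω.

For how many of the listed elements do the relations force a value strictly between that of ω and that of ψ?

3

Chaining upward from ω reaches: μ, σ, ζ, α.
Chaining downward from ψ reaches: δ, μ, φ, ρ, ξ, γ, σ, β, ζ.
Strictly between ω and ψ are those in both lists: μ, σ, ζ — 3 elements.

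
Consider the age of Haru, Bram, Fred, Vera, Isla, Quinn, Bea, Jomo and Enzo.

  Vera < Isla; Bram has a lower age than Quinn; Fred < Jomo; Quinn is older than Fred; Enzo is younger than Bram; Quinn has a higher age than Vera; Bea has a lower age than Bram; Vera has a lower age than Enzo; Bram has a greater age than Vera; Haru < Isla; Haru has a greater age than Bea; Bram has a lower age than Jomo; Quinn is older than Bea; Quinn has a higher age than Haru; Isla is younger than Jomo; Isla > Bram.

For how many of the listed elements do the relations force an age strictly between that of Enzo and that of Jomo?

2

The relations place Enzo below Jomo. An element lies strictly between them when it is forced above Enzo and also forced below Jomo.
Above Enzo: {Bram, Isla, Quinn}. Below Jomo: {Vera, Fred, Bea, Haru, Bram, Isla}.
Intersection: {Bram, Isla} — 2.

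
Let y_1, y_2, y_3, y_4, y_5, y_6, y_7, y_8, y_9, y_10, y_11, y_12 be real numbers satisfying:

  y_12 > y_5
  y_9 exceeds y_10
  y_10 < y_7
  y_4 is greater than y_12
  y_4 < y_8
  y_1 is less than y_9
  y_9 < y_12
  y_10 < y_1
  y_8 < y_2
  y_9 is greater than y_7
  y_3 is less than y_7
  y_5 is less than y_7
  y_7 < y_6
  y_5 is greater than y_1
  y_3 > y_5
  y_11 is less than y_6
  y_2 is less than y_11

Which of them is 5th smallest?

y_7

Chaining the given pairs: y_10 < y_1 < y_5 < y_3 < y_7 < y_9 < y_12 < y_4 < y_8 < y_2 < y_11 < y_6.
Counting 5 from the smallest end gives y_7.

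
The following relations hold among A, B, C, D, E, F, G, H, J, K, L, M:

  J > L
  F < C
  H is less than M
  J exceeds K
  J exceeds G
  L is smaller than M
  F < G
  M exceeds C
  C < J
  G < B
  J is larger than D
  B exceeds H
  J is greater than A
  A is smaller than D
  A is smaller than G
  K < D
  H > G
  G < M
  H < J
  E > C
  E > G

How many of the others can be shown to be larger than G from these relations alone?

The elements the relations force above G are H, E, B, J, M — no chain reaches any other.
That is 5.

5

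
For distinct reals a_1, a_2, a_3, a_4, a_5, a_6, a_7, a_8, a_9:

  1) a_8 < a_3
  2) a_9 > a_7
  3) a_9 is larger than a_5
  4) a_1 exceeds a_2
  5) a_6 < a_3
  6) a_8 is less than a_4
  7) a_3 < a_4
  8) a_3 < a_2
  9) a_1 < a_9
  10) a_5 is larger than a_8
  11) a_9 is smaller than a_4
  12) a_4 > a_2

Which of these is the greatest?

a_6 is not greatest since a_6 < a_3; a_8 is not greatest since a_8 < a_5; a_5 is not greatest since a_5 < a_9; a_3 is not greatest since a_3 < a_4; a_2 is not greatest since a_2 < a_1; a_1 is not greatest since a_1 < a_9; a_7 is not greatest since a_7 < a_9; a_9 is not greatest since a_9 < a_4.
Only a_4 has nothing above it, so a_4 is the greatest.

a_4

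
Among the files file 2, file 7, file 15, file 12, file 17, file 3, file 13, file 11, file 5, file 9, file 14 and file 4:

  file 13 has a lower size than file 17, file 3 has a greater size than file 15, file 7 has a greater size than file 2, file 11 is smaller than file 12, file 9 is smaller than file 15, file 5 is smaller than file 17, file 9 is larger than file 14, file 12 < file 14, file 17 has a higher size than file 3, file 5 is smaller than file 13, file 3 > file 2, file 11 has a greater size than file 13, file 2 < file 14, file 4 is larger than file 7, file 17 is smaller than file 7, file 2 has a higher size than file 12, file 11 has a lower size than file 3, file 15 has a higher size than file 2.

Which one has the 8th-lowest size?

The consecutive relations fix a unique order: file 5 < file 13 < file 11 < file 12 < file 2 < file 14 < file 9 < file 15 < file 3 < file 17 < file 7 < file 4.
Counting 8 from the smallest end gives file 15.

file 15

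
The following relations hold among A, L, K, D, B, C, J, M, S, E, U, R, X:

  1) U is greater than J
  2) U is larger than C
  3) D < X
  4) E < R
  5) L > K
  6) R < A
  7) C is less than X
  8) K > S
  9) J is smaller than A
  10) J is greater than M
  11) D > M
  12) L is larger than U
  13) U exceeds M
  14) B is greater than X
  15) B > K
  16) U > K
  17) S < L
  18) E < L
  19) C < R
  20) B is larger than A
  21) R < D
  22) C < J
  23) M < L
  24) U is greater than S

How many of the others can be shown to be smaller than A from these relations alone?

From A the given relations immediately reach J, R.
From those, E, M, C — 5 in total.
No other element is forced below A by the given relations, so the count is 5.

5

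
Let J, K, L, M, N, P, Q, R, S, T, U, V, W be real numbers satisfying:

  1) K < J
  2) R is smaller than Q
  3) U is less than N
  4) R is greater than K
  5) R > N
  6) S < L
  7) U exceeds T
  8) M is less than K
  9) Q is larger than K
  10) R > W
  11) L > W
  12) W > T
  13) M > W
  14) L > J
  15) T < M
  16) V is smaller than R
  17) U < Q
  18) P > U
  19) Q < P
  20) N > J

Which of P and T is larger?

The relevant relations are T < W; W < M; M < K; K < J; J < N; N < R; R < Q; Q < P.
Together: T < W < M < K < J < N < R < Q < P.
So T < P; P is the larger of the two.

P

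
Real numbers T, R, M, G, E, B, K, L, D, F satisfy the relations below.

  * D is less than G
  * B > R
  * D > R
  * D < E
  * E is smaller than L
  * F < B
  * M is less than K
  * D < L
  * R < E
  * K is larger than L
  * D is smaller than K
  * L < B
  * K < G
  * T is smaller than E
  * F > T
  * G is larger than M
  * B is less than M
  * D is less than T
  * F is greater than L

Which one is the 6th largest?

Chaining the given pairs: R < D < T < E < L < F < B < M < K < G.
The 6th largest is L.

L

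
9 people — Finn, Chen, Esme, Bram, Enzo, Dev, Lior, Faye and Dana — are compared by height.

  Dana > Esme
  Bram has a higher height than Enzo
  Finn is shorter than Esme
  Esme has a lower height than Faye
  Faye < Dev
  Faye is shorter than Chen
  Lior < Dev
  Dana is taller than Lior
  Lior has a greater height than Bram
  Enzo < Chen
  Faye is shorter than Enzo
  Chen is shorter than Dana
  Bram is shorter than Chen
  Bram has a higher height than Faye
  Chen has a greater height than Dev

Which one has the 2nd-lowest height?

Piecing the relations together gives one ordering: Finn < Esme < Faye < Enzo < Bram < Lior < Dev < Chen < Dana.
Counting 2 from the smallest end gives Esme.

Esme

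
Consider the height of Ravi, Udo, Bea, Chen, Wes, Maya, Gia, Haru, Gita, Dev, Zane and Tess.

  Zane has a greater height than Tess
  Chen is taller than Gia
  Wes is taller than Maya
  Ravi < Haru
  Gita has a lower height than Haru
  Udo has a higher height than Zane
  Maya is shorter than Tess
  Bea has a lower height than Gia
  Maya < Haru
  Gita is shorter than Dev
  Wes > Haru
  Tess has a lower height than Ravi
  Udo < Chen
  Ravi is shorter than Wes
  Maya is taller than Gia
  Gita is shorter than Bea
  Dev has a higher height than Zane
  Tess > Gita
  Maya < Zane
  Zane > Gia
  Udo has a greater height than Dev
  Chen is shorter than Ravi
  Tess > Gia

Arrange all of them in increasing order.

Gita < Bea < Gia < Maya < Tess < Zane < Dev < Udo < Chen < Ravi < Haru < Wes

Each adjacent pair is fixed by a given relation: Gita < Bea; Bea < Gia; Gia < Maya; Maya < Tess; Tess < Zane; Zane < Dev; Dev < Udo; Udo < Chen; Chen < Ravi; Ravi < Haru; Haru < Wes. Chaining them end to end gives the full order.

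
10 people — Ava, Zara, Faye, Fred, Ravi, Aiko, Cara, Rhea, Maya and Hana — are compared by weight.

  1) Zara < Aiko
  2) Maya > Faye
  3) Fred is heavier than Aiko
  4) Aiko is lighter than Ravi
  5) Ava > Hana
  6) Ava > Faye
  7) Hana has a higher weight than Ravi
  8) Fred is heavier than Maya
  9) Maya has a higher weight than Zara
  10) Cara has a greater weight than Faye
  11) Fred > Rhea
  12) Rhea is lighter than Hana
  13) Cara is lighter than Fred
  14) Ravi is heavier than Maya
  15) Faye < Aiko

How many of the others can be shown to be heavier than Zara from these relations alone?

The elements the relations force above Zara are Aiko, Maya, Ravi, Hana, Ava, Fred — no chain reaches any other.
That is 6.

6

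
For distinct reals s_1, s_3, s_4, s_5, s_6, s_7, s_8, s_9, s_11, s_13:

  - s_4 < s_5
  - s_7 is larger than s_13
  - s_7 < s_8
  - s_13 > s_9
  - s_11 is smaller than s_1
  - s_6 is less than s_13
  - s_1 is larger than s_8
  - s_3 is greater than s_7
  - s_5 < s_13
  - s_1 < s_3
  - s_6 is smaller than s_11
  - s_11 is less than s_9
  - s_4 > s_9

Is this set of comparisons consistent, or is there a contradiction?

consistent

The single ordering s_6 < s_11 < s_9 < s_4 < s_5 < s_13 < s_7 < s_8 < s_1 < s_3 satisfies every listed relation, so no contradiction arises.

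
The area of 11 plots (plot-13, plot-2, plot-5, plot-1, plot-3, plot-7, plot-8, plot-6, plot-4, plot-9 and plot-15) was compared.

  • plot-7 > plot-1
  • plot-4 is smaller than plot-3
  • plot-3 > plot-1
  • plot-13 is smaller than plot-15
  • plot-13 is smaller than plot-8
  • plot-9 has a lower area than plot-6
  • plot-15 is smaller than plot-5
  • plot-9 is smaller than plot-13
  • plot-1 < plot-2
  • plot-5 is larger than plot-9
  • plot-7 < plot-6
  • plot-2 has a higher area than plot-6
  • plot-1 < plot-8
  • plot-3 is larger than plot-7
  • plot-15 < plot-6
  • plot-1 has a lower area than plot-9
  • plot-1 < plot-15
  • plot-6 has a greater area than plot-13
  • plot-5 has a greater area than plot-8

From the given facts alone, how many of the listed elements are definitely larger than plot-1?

9

Directly above plot-1: plot-9, plot-7, plot-15, plot-8, plot-3, plot-2.
One step further: plot-13, plot-6, plot-5 (9 so far).
No other element is forced above plot-1 by the given relations, so the count is 9.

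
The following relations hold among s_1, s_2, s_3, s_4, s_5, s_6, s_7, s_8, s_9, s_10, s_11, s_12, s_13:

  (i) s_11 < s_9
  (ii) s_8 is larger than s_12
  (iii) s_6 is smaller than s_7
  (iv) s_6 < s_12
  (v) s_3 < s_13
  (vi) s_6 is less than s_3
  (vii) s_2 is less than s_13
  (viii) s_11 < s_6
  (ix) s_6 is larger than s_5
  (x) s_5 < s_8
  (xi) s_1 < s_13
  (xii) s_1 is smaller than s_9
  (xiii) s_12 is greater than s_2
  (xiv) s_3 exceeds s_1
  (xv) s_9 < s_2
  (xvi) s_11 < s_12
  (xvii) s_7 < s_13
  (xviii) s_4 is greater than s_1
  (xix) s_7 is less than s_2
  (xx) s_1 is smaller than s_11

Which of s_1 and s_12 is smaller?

The relevant relations are s_1 < s_11; s_11 < s_6; s_6 < s_7; s_7 < s_2; s_2 < s_12.
Chaining these gives s_1 < s_11 < s_6 < s_7 < s_2 < s_12.
So s_1 < s_12; s_1 is the smaller of the two.

s_1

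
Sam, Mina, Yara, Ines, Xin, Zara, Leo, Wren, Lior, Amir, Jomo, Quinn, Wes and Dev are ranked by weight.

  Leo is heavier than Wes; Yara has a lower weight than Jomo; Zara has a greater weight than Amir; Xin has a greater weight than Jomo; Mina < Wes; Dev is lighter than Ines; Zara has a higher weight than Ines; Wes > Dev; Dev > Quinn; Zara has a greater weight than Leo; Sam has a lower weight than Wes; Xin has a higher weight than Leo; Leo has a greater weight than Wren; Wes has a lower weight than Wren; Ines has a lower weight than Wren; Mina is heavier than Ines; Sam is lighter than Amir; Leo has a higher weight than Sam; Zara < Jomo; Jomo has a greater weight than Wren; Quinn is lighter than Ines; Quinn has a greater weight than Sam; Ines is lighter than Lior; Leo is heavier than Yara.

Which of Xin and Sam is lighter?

Sam < Quinn and Quinn < Dev give Sam < Dev.
With Dev < Ines: Sam < Quinn < Dev < Ines.
With Ines < Wren: Sam < Quinn < Dev < Ines < Wren.
With Wren < Leo: Sam < Quinn < Dev < Ines < Wren < Leo.
Then Leo < Zara extends the chain to Zara.
Then Zara < Jomo extends the chain to Jomo.
Then Jomo < Xin extends the chain to Xin.
So Sam < Xin; Sam is the lighter of the two.

Sam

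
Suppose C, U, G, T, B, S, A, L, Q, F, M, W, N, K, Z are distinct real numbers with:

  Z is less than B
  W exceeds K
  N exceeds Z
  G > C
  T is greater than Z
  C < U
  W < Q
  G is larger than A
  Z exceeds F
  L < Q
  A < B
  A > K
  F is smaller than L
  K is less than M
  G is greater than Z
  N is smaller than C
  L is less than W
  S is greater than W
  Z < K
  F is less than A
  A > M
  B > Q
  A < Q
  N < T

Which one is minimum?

F

Chaining upward from F: directly above it, Z, L, A; then K, N, T, W, Q, B, G; then M, C, S; then U.
That covers every other element, and nothing is given below F, so F is the minimum.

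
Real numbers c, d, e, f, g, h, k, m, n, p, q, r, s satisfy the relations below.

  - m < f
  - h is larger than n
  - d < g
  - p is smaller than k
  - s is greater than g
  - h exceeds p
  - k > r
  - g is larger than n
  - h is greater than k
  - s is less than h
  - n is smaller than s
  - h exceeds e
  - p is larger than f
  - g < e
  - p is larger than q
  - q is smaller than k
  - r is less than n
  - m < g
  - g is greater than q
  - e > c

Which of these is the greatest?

r is not greatest since r < n; c is not greatest since c < e; m is not greatest since m < g; q is not greatest since q < k; f is not greatest since f < p; d is not greatest since d < g; p is not greatest since p < h; n is not greatest since n < s; g is not greatest since g < e; k is not greatest since k < h; s is not greatest since s < h; e is not greatest since e < h.
Only h has nothing above it, so h is the greatest.

h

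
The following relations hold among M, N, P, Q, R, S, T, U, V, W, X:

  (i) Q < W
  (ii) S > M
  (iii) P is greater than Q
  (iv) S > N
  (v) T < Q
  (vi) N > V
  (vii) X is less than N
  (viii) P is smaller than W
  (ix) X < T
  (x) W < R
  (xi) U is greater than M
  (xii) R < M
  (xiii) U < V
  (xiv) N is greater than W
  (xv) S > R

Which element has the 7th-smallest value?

The consecutive relations fix a unique order: X < T < Q < P < W < R < M < U < V < N < S.
The 7th smallest is M.

M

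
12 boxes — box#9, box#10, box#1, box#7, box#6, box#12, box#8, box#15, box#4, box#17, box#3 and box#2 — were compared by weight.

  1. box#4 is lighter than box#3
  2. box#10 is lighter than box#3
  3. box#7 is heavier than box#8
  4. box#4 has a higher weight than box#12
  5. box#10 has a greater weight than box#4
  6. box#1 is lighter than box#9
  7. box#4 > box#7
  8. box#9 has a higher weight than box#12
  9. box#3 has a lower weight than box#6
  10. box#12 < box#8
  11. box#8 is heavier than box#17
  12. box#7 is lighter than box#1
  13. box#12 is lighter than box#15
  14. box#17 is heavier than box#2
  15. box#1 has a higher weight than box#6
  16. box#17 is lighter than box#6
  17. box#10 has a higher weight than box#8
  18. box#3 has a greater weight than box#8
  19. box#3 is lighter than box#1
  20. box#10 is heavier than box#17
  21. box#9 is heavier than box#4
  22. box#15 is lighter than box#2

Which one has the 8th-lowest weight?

box#10

Piecing the relations together gives one ordering: box#12 < box#15 < box#2 < box#17 < box#8 < box#7 < box#4 < box#10 < box#3 < box#6 < box#1 < box#9.
The 8th smallest is box#10.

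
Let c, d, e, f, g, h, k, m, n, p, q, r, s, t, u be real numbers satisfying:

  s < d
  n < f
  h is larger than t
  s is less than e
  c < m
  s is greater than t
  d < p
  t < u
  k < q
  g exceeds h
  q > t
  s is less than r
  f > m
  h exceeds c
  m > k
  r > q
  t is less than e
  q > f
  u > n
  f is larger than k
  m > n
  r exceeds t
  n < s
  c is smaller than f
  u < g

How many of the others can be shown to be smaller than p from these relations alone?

4

From p the given relations immediately reach d.
From those, s — 2 in total.
From those, t, n — 4 in total.
Nothing else is reachable below p; 4 in all.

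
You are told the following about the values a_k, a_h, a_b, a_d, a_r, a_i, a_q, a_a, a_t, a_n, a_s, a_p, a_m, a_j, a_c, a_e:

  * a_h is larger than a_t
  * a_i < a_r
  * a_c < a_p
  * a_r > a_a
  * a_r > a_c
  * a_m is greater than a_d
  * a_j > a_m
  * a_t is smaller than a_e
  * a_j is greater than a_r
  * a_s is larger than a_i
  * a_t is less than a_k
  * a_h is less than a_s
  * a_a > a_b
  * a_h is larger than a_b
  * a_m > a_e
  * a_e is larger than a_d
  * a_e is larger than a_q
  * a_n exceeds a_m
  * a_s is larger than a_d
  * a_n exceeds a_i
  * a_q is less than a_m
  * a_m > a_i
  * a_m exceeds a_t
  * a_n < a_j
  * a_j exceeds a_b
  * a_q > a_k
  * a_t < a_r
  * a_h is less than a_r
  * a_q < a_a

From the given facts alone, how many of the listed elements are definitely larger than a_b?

5

From a_b the given relations immediately reach a_a, a_h, a_j.
From those, a_s, a_r — 5 in total.
Nothing else is reachable above a_b; 5 in all.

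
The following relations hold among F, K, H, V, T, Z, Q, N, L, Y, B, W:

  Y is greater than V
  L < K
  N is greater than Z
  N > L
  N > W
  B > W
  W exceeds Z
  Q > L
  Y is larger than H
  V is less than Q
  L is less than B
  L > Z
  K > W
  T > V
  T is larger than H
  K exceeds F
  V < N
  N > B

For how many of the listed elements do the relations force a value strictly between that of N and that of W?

The relations place W below N. An element lies strictly between them when it is forced above W and also forced below N.
Above W: {B, K}. Below N: {Z, V, L, B}.
Intersection: {B} — 1.

1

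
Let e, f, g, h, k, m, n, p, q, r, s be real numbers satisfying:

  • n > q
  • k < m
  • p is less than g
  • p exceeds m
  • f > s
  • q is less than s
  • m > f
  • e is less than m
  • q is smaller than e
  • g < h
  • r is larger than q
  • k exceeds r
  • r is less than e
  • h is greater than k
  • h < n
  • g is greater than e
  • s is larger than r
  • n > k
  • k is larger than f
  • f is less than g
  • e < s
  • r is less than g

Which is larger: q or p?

Link the given pairs in sequence: q < r; r < s; s < f; f < k; k < m; m < p.
Chaining these gives q < r < s < f < k < m < p.
So q < p; p is the larger of the two.

p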